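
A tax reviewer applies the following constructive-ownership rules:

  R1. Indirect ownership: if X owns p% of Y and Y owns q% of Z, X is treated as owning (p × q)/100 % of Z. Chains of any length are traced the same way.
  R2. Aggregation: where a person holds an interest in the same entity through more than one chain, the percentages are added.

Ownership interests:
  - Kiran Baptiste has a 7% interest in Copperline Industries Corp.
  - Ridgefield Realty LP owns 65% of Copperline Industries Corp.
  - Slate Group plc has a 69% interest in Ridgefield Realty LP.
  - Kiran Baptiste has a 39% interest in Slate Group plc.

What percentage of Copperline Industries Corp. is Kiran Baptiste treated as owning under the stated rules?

24.4915%

Chain via Slate Group plc → Ridgefield Realty LP (R1): 39% × 69% × 65% = 17.4915% of Copperline Industries Corp.
Direct interest in Copperline Industries Corp: 7%.
Aggregating (R2): 17.4915% + 7% = 24.4915%.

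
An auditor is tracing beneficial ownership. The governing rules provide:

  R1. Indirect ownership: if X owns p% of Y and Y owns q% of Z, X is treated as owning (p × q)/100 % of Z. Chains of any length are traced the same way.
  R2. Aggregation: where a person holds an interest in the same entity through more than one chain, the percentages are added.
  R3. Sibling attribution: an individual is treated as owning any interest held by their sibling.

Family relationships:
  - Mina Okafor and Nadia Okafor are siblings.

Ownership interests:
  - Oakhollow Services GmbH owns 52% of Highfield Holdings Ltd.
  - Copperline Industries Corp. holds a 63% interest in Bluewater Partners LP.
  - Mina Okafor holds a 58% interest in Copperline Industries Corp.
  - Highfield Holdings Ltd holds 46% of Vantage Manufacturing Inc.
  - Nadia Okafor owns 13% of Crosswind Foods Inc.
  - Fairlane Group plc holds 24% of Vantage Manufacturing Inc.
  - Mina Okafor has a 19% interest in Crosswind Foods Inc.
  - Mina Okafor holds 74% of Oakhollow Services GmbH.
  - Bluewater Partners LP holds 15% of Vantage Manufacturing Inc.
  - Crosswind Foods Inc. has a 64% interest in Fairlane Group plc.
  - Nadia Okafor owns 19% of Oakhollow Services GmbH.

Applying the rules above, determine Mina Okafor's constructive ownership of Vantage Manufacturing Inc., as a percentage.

32.6418%

By sibling attribution (R3), Mina Okafor is treated as also owning Nadia Okafor's interest in Crosswind Foods Inc, giving 19% + 13% = 32%.
By sibling attribution (R3), Mina Okafor is treated as also owning Nadia Okafor's interest in Oakhollow Services GmbH, giving 74% + 19% = 93%.
Chain via Copperline Industries Corp. → Bluewater Partners LP (R1): 58% × 63% × 15% = 5.481% of Vantage Manufacturing Inc.
Chain via Crosswind Foods Inc. → Fairlane Group plc (R1): 32% × 64% × 24% = 4.9152% of Vantage Manufacturing Inc.
Chain via Oakhollow Services GmbH → Highfield Holdings Ltd (R1): 93% × 52% × 46% = 22.2456% of Vantage Manufacturing Inc.
Aggregating (R2): 5.481% + 4.9152% + 22.2456% = 32.6418%.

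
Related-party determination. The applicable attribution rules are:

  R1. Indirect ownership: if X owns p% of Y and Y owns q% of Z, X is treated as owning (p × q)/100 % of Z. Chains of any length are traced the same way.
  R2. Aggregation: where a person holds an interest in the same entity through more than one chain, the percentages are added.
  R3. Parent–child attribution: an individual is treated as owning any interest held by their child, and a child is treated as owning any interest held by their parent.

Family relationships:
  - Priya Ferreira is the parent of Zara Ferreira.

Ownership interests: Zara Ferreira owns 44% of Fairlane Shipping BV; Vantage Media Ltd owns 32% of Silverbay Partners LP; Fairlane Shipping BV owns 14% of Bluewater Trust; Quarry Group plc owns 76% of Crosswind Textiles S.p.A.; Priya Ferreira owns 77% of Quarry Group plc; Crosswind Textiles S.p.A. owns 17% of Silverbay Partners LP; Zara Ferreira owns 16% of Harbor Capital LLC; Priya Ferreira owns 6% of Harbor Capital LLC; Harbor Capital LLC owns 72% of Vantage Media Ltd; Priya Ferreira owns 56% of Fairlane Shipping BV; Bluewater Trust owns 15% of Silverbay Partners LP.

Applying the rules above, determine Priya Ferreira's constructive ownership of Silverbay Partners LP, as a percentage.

By parent–child attribution (R3), Priya Ferreira is treated as also owning Zara Ferreira's interest in Fairlane Shipping BV, giving 56% + 44% = 100%.
By parent–child attribution (R3), Priya Ferreira is treated as also owning Zara Ferreira's interest in Harbor Capital LLC, giving 6% + 16% = 22%.
Chain via Fairlane Shipping BV → Bluewater Trust (R1): 100% × 14% × 15% = 2.1% of Silverbay Partners LP.
Chain via Quarry Group plc → Crosswind Textiles S.p.A. (R1): 77% × 76% × 17% = 9.9484% of Silverbay Partners LP.
Chain via Harbor Capital LLC → Vantage Media Ltd (R1): 22% × 72% × 32% = 5.0688% of Silverbay Partners LP.
Aggregating (R2): 2.1% + 9.9484% + 5.0688% = 17.1172%.

17.1172%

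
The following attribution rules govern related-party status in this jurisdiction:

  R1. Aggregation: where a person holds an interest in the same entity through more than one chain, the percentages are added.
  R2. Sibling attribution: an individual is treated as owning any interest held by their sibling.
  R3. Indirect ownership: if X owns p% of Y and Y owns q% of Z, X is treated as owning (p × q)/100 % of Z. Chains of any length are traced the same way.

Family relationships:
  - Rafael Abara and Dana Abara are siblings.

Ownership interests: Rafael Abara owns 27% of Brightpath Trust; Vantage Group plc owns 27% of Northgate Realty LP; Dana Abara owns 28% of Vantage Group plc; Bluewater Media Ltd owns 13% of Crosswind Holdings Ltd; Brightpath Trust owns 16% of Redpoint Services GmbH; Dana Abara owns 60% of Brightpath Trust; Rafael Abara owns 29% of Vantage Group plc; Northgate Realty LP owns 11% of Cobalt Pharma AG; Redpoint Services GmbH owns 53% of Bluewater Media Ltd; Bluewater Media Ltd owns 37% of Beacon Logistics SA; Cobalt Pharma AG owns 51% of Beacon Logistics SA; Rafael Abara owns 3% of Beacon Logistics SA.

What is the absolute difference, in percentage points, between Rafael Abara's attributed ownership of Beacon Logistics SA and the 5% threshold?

1.593091

By sibling attribution (R2), Rafael Abara is treated as also owning Dana Abara's interest in Vantage Group plc, giving 29% + 28% = 57%.
By sibling attribution (R2), Rafael Abara is treated as also owning Dana Abara's interest in Brightpath Trust, giving 27% + 60% = 87%.
Chain via Vantage Group plc → Northgate Realty LP → Cobalt Pharma AG (R3): 57% × 27% × 11% × 51% = 0.863379% of Beacon Logistics SA.
Chain via Brightpath Trust → Redpoint Services GmbH → Bluewater Media Ltd (R3): 87% × 16% × 53% × 37% = 2.729712% of Beacon Logistics SA.
Direct interest in Beacon Logistics SA: 3%.
Aggregating (R1): 0.863379% + 2.729712% + 3% = 6.593091%.
6.593091% exceeds the 5% threshold by 1.593091 percentage points.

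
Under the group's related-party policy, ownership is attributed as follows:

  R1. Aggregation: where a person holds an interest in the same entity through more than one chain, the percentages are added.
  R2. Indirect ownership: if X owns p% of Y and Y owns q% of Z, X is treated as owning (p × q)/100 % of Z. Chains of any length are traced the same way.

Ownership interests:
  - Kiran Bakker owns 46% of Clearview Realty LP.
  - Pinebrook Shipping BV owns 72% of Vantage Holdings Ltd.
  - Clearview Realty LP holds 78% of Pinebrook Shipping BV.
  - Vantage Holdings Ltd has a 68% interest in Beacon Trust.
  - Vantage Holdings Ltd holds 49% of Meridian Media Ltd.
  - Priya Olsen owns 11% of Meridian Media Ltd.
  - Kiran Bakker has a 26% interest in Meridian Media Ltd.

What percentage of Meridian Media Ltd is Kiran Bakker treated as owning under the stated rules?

38.658464%

Chain via Clearview Realty LP → Pinebrook Shipping BV → Vantage Holdings Ltd (R2): 46% × 78% × 72% × 49% = 12.658464% of Meridian Media Ltd.
Direct interest in Meridian Media Ltd: 26%.
Aggregating (R1): 12.658464% + 26% = 38.658464%.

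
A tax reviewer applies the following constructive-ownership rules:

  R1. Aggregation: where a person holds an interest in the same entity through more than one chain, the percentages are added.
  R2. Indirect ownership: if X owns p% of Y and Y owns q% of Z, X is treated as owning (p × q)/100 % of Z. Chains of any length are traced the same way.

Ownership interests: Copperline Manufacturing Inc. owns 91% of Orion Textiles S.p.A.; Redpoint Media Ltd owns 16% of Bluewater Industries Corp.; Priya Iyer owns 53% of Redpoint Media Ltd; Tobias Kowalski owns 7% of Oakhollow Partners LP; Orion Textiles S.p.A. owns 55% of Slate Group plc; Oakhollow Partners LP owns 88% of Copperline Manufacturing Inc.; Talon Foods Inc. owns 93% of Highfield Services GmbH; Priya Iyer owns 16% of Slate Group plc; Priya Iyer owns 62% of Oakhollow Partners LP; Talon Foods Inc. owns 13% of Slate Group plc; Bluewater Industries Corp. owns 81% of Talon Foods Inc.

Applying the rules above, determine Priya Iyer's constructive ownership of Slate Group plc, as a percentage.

44.200224%

Chain via Oakhollow Partners LP → Copperline Manufacturing Inc. → Orion Textiles S.p.A. (R2): 62% × 88% × 91% × 55% = 27.30728% of Slate Group plc.
Chain via Redpoint Media Ltd → Bluewater Industries Corp. → Talon Foods Inc. (R2): 53% × 16% × 81% × 13% = 0.892944% of Slate Group plc.
Direct interest in Slate Group plc: 16%.
Aggregating (R1): 27.30728% + 0.892944% + 16% = 44.200224%.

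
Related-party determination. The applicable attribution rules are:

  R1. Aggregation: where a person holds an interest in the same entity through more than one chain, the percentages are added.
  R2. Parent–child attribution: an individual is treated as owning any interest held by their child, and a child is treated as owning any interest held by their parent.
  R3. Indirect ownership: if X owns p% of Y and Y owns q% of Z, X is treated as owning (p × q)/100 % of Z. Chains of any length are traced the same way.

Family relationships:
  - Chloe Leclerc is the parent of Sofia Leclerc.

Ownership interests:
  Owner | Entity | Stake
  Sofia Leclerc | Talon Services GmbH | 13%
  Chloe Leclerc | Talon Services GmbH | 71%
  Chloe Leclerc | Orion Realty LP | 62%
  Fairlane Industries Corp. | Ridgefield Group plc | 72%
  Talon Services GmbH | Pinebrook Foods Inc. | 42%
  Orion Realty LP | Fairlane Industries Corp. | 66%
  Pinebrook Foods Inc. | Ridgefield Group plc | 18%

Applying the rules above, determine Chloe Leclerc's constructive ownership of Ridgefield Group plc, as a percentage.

By parent–child attribution (R2), Chloe Leclerc is treated as also owning Sofia Leclerc's interest in Talon Services GmbH, giving 71% + 13% = 84%.
Chain via Talon Services GmbH → Pinebrook Foods Inc. (R3): 84% × 42% × 18% = 6.3504% of Ridgefield Group plc.
Chain via Orion Realty LP → Fairlane Industries Corp. (R3): 62% × 66% × 72% = 29.4624% of Ridgefield Group plc.
Aggregating (R1): 6.3504% + 29.4624% = 35.8128%.

35.8128%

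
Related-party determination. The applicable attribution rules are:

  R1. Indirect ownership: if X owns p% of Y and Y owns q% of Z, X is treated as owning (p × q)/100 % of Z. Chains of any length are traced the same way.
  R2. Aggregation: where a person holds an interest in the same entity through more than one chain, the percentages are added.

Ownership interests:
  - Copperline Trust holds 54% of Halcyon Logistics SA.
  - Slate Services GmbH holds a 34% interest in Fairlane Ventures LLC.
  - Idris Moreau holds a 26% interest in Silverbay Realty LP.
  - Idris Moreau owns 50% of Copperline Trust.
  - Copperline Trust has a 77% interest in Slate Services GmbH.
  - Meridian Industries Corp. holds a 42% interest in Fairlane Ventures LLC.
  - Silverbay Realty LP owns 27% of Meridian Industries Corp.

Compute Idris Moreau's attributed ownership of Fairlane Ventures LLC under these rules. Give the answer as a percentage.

16.0384%

Chain via Copperline Trust → Slate Services GmbH (R1): 50% × 77% × 34% = 13.09% of Fairlane Ventures LLC.
Chain via Silverbay Realty LP → Meridian Industries Corp. (R1): 26% × 27% × 42% = 2.9484% of Fairlane Ventures LLC.
Aggregating (R2): 13.09% + 2.9484% = 16.0384%.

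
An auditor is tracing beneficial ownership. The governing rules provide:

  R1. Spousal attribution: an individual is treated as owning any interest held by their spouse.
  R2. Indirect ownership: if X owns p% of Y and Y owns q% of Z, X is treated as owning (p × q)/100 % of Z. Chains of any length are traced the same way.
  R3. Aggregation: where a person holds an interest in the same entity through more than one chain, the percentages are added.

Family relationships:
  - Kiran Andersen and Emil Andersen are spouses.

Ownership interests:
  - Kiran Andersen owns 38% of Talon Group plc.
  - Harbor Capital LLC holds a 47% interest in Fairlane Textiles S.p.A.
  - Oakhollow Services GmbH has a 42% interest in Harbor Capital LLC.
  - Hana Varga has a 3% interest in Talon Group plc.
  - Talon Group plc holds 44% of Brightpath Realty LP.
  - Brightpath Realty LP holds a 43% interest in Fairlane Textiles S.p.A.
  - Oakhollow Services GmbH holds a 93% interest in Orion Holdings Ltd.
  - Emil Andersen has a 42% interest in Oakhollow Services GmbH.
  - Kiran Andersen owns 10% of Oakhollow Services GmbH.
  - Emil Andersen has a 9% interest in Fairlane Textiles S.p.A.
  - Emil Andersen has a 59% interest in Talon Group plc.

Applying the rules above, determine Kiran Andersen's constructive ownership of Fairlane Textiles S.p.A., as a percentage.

37.6172%

By spousal attribution (R1), Kiran Andersen is treated as also owning Emil Andersen's interest in Talon Group plc, giving 38% + 59% = 97%.
By spousal attribution (R1), Kiran Andersen is treated as also owning Emil Andersen's interest in Oakhollow Services GmbH, giving 10% + 42% = 52%.
By spousal attribution (R1), Kiran Andersen is treated as owning Emil Andersen's 9% interest in Fairlane Textiles S.p.A.
Chain via Talon Group plc → Brightpath Realty LP (R2): 97% × 44% × 43% = 18.3524% of Fairlane Textiles S.p.A.
Chain via Oakhollow Services GmbH → Harbor Capital LLC (R2): 52% × 42% × 47% = 10.2648% of Fairlane Textiles S.p.A.
Direct interest in Fairlane Textiles S.p.A: 9%.
Aggregating (R3): 18.3524% + 10.2648% + 9% = 37.6172%.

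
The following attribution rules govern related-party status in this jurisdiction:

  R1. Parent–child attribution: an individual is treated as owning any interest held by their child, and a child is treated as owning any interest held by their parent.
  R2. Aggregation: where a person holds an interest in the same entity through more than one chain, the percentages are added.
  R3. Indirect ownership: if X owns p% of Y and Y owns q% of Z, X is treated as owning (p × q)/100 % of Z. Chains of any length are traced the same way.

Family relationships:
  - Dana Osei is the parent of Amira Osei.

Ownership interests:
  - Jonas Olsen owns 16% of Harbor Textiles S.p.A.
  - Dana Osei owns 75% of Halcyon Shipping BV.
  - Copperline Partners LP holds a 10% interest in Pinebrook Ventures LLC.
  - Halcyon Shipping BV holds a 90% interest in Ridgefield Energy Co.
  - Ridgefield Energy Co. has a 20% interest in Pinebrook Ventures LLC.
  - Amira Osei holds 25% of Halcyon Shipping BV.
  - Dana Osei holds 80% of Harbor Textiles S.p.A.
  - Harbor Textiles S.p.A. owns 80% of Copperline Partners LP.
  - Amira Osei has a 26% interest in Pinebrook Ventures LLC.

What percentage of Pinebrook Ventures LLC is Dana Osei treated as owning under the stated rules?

By parent–child attribution (R1), Dana Osei is treated as also owning Amira Osei's interest in Halcyon Shipping BV, giving 75% + 25% = 100%.
By parent–child attribution (R1), Dana Osei is treated as owning Amira Osei's 26% interest in Pinebrook Ventures LLC.
Chain via Harbor Textiles S.p.A. → Copperline Partners LP (R3): 80% × 80% × 10% = 6.4% of Pinebrook Ventures LLC.
Chain via Halcyon Shipping BV → Ridgefield Energy Co. (R3): 100% × 90% × 20% = 18% of Pinebrook Ventures LLC.
Direct interest in Pinebrook Ventures LLC: 26%.
Aggregating (R2): 6.4% + 18% + 26% = 50.4%.

50.4%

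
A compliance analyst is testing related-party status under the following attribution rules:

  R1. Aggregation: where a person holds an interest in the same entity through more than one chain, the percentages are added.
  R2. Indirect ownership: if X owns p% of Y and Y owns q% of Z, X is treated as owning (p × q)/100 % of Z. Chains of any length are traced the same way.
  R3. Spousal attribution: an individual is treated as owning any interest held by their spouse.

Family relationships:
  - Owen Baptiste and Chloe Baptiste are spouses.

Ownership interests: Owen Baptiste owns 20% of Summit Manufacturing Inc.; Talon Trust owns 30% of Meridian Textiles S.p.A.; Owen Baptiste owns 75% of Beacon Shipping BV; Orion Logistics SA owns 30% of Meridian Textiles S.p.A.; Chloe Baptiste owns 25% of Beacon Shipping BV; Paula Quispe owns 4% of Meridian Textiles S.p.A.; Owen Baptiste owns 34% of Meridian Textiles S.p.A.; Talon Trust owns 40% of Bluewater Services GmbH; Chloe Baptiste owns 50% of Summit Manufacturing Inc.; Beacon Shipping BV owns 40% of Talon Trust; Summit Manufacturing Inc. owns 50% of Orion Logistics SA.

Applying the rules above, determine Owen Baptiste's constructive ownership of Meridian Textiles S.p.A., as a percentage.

By spousal attribution (R3), Owen Baptiste is treated as also owning Chloe Baptiste's interest in Summit Manufacturing Inc, giving 20% + 50% = 70%.
By spousal attribution (R3), Owen Baptiste is treated as also owning Chloe Baptiste's interest in Beacon Shipping BV, giving 75% + 25% = 100%.
Chain via Summit Manufacturing Inc. → Orion Logistics SA (R2): 70% × 50% × 30% = 10.5% of Meridian Textiles S.p.A.
Chain via Beacon Shipping BV → Talon Trust (R2): 100% × 40% × 30% = 12% of Meridian Textiles S.p.A.
Direct interest in Meridian Textiles S.p.A: 34%.
Aggregating (R1): 10.5% + 12% + 34% = 56.5%.

56.5%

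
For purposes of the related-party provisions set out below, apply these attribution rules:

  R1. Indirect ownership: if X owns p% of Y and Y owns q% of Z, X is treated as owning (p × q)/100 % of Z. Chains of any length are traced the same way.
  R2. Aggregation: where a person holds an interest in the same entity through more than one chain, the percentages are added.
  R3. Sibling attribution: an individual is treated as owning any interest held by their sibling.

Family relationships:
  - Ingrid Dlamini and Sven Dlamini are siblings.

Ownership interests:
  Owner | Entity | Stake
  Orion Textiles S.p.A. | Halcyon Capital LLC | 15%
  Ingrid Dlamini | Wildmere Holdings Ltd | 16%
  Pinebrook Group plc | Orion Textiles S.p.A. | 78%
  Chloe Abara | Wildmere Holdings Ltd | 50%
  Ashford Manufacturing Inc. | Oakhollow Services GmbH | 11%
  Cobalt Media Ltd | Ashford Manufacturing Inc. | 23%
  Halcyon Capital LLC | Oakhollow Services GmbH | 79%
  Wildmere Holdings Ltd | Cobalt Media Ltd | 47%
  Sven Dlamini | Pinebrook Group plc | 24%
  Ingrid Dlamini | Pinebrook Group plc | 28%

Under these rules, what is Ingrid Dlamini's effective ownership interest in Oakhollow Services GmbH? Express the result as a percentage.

4.996616%

By sibling attribution (R3), Ingrid Dlamini is treated as also owning Sven Dlamini's interest in Pinebrook Group plc, giving 28% + 24% = 52%.
Chain via Pinebrook Group plc → Orion Textiles S.p.A. → Halcyon Capital LLC (R1): 52% × 78% × 15% × 79% = 4.80636% of Oakhollow Services GmbH.
Chain via Wildmere Holdings Ltd → Cobalt Media Ltd → Ashford Manufacturing Inc. (R1): 16% × 47% × 23% × 11% = 0.190256% of Oakhollow Services GmbH.
Aggregating (R2): 4.80636% + 0.190256% = 4.996616%.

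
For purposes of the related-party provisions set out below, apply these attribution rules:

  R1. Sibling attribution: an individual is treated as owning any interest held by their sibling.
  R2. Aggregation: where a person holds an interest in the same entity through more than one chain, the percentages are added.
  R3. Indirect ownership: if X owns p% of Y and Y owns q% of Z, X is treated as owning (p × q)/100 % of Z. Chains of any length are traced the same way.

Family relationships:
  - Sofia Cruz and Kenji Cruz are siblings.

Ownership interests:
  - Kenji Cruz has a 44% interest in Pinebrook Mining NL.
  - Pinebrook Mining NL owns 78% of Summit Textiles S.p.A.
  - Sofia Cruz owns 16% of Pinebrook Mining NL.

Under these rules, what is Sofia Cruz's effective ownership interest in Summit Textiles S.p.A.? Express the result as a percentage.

By sibling attribution (R1), Sofia Cruz is treated as also owning Kenji Cruz's interest in Pinebrook Mining NL, giving 16% + 44% = 60%.
Chain via Pinebrook Mining NL (R3): 60% × 78% = 46.8% of Summit Textiles S.p.A.

46.8%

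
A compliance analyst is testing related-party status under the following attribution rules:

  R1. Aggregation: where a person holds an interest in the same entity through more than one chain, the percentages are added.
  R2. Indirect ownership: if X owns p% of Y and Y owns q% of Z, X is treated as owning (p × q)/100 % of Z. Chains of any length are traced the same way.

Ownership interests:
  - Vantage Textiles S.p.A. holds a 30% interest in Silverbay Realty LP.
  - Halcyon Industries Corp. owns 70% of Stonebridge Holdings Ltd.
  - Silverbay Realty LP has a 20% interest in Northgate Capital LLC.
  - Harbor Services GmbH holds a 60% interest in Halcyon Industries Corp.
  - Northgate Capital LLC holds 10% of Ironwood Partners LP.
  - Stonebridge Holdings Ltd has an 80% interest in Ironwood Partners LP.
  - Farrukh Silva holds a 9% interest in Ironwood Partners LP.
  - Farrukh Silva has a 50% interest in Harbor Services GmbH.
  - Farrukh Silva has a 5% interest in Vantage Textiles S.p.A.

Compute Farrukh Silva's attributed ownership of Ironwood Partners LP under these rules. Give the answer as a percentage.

Chain via Vantage Textiles S.p.A. → Silverbay Realty LP → Northgate Capital LLC (R2): 5% × 30% × 20% × 10% = 0.03% of Ironwood Partners LP.
Chain via Harbor Services GmbH → Halcyon Industries Corp. → Stonebridge Holdings Ltd (R2): 50% × 60% × 70% × 80% = 16.8% of Ironwood Partners LP.
Direct interest in Ironwood Partners LP: 9%.
Aggregating (R1): 0.03% + 16.8% + 9% = 25.83%.

25.83%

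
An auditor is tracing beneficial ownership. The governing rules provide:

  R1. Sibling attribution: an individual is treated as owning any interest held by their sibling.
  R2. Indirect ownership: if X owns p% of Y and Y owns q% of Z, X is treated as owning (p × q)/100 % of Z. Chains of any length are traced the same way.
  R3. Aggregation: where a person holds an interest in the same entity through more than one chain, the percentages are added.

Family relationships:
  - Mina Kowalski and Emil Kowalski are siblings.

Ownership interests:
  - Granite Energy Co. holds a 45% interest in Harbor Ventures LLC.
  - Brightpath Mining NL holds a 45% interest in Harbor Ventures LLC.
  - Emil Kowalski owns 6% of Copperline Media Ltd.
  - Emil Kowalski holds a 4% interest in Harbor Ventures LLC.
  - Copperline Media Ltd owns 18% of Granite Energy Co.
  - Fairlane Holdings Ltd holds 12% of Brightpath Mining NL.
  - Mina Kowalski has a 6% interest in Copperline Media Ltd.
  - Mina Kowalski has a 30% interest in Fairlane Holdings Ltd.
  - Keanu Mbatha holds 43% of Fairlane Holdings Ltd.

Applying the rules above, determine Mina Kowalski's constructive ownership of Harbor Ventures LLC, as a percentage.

By sibling attribution (R1), Mina Kowalski is treated as also owning Emil Kowalski's interest in Copperline Media Ltd, giving 6% + 6% = 12%.
By sibling attribution (R1), Mina Kowalski is treated as owning Emil Kowalski's 4% interest in Harbor Ventures LLC.
Chain via Fairlane Holdings Ltd → Brightpath Mining NL (R2): 30% × 12% × 45% = 1.62% of Harbor Ventures LLC.
Chain via Copperline Media Ltd → Granite Energy Co. (R2): 12% × 18% × 45% = 0.972% of Harbor Ventures LLC.
Direct interest in Harbor Ventures LLC: 4%.
Aggregating (R3): 1.62% + 0.972% + 4% = 6.592%.

6.592%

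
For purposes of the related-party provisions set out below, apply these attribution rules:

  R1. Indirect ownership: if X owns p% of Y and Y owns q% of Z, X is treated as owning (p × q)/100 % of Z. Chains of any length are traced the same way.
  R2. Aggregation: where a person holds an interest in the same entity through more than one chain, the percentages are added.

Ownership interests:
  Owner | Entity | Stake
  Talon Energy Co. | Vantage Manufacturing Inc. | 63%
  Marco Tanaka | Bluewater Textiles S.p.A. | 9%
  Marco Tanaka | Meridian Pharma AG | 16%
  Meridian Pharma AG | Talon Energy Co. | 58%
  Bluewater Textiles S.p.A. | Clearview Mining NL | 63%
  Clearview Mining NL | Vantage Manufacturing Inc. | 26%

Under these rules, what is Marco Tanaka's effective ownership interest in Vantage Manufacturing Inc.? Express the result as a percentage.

Chain via Meridian Pharma AG → Talon Energy Co. (R1): 16% × 58% × 63% = 5.8464% of Vantage Manufacturing Inc.
Chain via Bluewater Textiles S.p.A. → Clearview Mining NL (R1): 9% × 63% × 26% = 1.4742% of Vantage Manufacturing Inc.
Aggregating (R2): 5.8464% + 1.4742% = 7.3206%.

7.3206%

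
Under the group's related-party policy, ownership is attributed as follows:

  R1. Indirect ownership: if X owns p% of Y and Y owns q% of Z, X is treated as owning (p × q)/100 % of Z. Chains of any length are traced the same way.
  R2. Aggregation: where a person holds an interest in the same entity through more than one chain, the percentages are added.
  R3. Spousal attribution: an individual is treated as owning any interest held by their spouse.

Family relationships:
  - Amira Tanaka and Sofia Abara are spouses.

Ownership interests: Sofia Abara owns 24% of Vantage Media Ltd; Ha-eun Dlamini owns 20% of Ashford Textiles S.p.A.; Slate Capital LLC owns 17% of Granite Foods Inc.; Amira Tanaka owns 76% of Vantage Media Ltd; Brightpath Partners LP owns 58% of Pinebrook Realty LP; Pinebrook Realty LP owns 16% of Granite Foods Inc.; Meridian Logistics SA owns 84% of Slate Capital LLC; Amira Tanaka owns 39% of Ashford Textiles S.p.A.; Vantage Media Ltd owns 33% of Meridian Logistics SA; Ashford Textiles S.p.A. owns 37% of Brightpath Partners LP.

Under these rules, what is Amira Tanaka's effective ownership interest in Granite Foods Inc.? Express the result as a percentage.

6.051504%

By spousal attribution (R3), Amira Tanaka is treated as also owning Sofia Abara's interest in Vantage Media Ltd, giving 76% + 24% = 100%.
Chain via Vantage Media Ltd → Meridian Logistics SA → Slate Capital LLC (R1): 100% × 33% × 84% × 17% = 4.7124% of Granite Foods Inc.
Chain via Ashford Textiles S.p.A. → Brightpath Partners LP → Pinebrook Realty LP (R1): 39% × 37% × 58% × 16% = 1.339104% of Granite Foods Inc.
Aggregating (R2): 4.7124% + 1.339104% = 6.051504%.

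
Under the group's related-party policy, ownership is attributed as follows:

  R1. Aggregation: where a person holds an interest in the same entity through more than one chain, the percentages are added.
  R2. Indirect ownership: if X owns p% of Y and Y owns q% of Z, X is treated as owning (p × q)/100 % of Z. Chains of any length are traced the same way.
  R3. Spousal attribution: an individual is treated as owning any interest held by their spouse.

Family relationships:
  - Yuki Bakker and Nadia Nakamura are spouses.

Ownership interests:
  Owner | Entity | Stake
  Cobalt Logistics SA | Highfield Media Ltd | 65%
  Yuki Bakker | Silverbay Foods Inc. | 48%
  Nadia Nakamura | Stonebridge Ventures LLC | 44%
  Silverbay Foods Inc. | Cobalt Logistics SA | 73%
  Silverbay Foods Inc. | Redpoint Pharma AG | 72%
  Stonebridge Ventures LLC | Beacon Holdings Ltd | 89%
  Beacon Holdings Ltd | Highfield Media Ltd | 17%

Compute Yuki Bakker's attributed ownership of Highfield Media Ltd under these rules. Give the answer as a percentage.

29.4332%

By spousal attribution (R3), Yuki Bakker is treated as owning Nadia Nakamura's 44% interest in Stonebridge Ventures LLC.
Chain via Silverbay Foods Inc. → Cobalt Logistics SA (R2): 48% × 73% × 65% = 22.776% of Highfield Media Ltd.
Chain via Stonebridge Ventures LLC → Beacon Holdings Ltd (R2): 44% × 89% × 17% = 6.6572% of Highfield Media Ltd.
Aggregating (R1): 22.776% + 6.6572% = 29.4332%.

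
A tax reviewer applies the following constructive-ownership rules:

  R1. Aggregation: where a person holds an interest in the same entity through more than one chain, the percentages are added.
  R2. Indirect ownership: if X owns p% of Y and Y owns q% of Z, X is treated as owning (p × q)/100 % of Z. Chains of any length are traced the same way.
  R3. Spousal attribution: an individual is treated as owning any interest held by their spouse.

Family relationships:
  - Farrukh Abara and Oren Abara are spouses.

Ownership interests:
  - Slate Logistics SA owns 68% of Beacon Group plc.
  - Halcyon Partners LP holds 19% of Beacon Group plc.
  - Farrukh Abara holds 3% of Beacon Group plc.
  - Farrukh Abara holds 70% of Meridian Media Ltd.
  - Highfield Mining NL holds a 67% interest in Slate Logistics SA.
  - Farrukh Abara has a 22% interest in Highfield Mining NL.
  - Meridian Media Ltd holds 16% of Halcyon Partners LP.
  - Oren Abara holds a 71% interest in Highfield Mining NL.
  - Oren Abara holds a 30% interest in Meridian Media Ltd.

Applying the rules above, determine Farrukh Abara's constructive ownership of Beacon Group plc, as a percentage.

By spousal attribution (R3), Farrukh Abara is treated as also owning Oren Abara's interest in Meridian Media Ltd, giving 70% + 30% = 100%.
By spousal attribution (R3), Farrukh Abara is treated as also owning Oren Abara's interest in Highfield Mining NL, giving 22% + 71% = 93%.
Chain via Meridian Media Ltd → Halcyon Partners LP (R2): 100% × 16% × 19% = 3.04% of Beacon Group plc.
Chain via Highfield Mining NL → Slate Logistics SA (R2): 93% × 67% × 68% = 42.3708% of Beacon Group plc.
Direct interest in Beacon Group plc: 3%.
Aggregating (R1): 3.04% + 42.3708% + 3% = 48.4108%.

48.4108%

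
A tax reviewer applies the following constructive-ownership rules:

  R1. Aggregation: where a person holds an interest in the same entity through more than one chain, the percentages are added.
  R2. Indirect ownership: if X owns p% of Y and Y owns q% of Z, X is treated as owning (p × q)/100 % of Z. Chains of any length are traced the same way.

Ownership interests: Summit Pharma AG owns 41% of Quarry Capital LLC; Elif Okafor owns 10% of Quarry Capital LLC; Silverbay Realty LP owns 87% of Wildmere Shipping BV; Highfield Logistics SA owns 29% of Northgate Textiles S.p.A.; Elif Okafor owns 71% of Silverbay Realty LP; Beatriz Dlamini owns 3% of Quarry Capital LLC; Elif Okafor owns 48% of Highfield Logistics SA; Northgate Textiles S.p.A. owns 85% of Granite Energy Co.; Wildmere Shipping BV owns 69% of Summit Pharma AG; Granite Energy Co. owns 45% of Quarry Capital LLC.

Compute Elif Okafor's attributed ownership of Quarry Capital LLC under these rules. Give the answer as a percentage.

Chain via Silverbay Realty LP → Wildmere Shipping BV → Summit Pharma AG (R2): 71% × 87% × 69% × 41% = 17.474733% of Quarry Capital LLC.
Chain via Highfield Logistics SA → Northgate Textiles S.p.A. → Granite Energy Co. (R2): 48% × 29% × 85% × 45% = 5.3244% of Quarry Capital LLC.
Direct interest in Quarry Capital LLC: 10%.
Aggregating (R1): 17.474733% + 5.3244% + 10% = 32.799133%.

32.799133%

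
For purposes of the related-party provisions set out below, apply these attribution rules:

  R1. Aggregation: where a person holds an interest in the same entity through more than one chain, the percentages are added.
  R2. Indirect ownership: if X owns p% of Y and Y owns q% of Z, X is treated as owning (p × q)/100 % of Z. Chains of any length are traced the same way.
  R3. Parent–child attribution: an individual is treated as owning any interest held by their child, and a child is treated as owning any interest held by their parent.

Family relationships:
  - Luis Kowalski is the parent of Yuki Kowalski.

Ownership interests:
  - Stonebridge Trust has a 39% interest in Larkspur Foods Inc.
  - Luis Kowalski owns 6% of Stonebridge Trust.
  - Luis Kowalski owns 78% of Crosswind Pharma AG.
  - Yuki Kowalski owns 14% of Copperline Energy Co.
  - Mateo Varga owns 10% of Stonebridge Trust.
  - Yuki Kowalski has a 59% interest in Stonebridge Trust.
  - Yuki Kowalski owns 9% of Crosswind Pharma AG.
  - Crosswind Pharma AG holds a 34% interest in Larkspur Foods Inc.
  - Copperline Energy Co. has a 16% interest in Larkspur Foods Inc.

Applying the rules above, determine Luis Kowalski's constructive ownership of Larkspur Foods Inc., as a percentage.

57.17%

By parent–child attribution (R3), Luis Kowalski is treated as also owning Yuki Kowalski's interest in Stonebridge Trust, giving 6% + 59% = 65%.
By parent–child attribution (R3), Luis Kowalski is treated as also owning Yuki Kowalski's interest in Crosswind Pharma AG, giving 78% + 9% = 87%.
By parent–child attribution (R3), Luis Kowalski is treated as owning Yuki Kowalski's 14% interest in Copperline Energy Co.
Chain via Stonebridge Trust (R2): 65% × 39% = 25.35% of Larkspur Foods Inc.
Chain via Crosswind Pharma AG (R2): 87% × 34% = 29.58% of Larkspur Foods Inc.
Chain via Copperline Energy Co. (R2): 14% × 16% = 2.24% of Larkspur Foods Inc.
Aggregating (R1): 25.35% + 29.58% + 2.24% = 57.17%.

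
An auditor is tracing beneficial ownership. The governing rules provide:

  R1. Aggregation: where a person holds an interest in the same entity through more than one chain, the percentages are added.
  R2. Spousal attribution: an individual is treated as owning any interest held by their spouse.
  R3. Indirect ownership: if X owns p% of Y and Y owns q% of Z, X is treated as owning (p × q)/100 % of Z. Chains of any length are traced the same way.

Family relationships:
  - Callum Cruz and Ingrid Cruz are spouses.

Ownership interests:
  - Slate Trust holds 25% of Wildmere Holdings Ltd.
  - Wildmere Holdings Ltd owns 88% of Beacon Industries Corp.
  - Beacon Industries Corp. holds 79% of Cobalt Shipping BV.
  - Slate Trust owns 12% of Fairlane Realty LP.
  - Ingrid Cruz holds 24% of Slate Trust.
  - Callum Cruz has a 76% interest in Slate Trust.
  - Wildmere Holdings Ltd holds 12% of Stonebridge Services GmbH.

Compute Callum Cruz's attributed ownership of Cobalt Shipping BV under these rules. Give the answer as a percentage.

17.38%

By spousal attribution (R2), Callum Cruz is treated as also owning Ingrid Cruz's interest in Slate Trust, giving 76% + 24% = 100%.
Chain via Slate Trust → Wildmere Holdings Ltd → Beacon Industries Corp. (R3): 100% × 25% × 88% × 79% = 17.38% of Cobalt Shipping BV.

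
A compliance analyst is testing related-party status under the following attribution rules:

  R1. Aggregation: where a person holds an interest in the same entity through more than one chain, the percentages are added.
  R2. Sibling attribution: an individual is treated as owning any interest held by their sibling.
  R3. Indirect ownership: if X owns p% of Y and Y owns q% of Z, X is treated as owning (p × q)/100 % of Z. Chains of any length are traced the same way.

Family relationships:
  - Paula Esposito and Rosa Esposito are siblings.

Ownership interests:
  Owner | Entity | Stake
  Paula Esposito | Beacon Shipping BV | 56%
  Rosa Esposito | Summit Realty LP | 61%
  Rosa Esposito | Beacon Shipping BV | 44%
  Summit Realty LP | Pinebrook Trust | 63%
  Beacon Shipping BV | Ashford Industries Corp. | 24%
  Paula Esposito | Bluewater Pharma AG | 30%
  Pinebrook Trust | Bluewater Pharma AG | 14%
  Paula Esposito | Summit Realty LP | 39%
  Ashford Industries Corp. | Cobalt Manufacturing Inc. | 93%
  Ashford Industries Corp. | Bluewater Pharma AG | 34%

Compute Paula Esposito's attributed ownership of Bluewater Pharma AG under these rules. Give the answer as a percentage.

By sibling attribution (R2), Paula Esposito is treated as also owning Rosa Esposito's interest in Beacon Shipping BV, giving 56% + 44% = 100%.
By sibling attribution (R2), Paula Esposito is treated as also owning Rosa Esposito's interest in Summit Realty LP, giving 39% + 61% = 100%.
Chain via Beacon Shipping BV → Ashford Industries Corp. (R3): 100% × 24% × 34% = 8.16% of Bluewater Pharma AG.
Chain via Summit Realty LP → Pinebrook Trust (R3): 100% × 63% × 14% = 8.82% of Bluewater Pharma AG.
Direct interest in Bluewater Pharma AG: 30%.
Aggregating (R1): 8.16% + 8.82% + 30% = 46.98%.

46.98%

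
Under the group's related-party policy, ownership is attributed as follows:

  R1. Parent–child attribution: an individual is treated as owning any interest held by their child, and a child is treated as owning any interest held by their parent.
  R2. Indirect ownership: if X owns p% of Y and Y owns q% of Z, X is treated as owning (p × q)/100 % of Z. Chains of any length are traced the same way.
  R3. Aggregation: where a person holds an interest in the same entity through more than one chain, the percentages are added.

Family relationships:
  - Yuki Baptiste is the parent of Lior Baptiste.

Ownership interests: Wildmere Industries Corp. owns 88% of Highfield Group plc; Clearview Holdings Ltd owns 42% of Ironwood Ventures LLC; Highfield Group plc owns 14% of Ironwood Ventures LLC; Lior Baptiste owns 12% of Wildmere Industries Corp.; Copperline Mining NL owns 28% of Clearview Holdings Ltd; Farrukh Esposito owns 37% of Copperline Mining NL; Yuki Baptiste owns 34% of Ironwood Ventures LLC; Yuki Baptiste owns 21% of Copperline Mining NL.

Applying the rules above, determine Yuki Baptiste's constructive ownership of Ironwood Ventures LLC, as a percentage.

By parent–child attribution (R1), Yuki Baptiste is treated as owning Lior Baptiste's 12% interest in Wildmere Industries Corp.
Chain via Copperline Mining NL → Clearview Holdings Ltd (R2): 21% × 28% × 42% = 2.4696% of Ironwood Ventures LLC.
Direct interest in Ironwood Ventures LLC: 34%.
Chain via Wildmere Industries Corp. → Highfield Group plc (R2): 12% × 88% × 14% = 1.4784% of Ironwood Ventures LLC.
Aggregating (R3): 2.4696% + 34% + 1.4784% = 37.948%.

37.948%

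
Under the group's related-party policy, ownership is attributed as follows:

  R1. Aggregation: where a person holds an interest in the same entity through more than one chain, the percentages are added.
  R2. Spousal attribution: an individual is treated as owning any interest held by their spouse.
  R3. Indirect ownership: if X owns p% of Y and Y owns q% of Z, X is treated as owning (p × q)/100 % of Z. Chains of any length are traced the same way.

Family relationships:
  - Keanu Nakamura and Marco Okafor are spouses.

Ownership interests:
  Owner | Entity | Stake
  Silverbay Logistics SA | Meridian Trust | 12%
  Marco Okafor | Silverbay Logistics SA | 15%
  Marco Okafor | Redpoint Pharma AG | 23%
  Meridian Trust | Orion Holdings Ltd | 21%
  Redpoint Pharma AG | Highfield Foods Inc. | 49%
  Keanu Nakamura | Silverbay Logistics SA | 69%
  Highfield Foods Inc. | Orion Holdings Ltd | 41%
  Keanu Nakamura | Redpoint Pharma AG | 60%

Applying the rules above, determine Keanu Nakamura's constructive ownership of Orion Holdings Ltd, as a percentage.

18.7915%

By spousal attribution (R2), Keanu Nakamura is treated as also owning Marco Okafor's interest in Silverbay Logistics SA, giving 69% + 15% = 84%.
By spousal attribution (R2), Keanu Nakamura is treated as also owning Marco Okafor's interest in Redpoint Pharma AG, giving 60% + 23% = 83%.
Chain via Silverbay Logistics SA → Meridian Trust (R3): 84% × 12% × 21% = 2.1168% of Orion Holdings Ltd.
Chain via Redpoint Pharma AG → Highfield Foods Inc. (R3): 83% × 49% × 41% = 16.6747% of Orion Holdings Ltd.
Aggregating (R1): 2.1168% + 16.6747% = 18.7915%.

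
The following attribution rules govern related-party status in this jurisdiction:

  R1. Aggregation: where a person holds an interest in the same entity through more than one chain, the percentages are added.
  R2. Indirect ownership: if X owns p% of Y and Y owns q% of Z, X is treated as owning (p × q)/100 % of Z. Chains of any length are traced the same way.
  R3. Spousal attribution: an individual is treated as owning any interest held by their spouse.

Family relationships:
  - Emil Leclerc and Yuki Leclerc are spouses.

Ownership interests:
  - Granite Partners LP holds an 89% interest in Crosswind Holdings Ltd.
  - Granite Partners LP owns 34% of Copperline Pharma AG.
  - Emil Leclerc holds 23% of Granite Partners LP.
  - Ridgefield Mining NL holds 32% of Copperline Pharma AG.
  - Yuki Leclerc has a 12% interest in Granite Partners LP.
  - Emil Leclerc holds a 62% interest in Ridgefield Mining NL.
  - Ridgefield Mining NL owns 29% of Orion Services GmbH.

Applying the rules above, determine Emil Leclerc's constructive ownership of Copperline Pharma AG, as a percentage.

31.74%

By spousal attribution (R3), Emil Leclerc is treated as also owning Yuki Leclerc's interest in Granite Partners LP, giving 23% + 12% = 35%.
Chain via Ridgefield Mining NL (R2): 62% × 32% = 19.84% of Copperline Pharma AG.
Chain via Granite Partners LP (R2): 35% × 34% = 11.9% of Copperline Pharma AG.
Aggregating (R1): 19.84% + 11.9% = 31.74%.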